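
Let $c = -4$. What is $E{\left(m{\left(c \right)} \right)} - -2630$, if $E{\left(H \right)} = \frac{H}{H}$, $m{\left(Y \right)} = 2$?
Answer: $2631$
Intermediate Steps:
$E{\left(H \right)} = 1$
$E{\left(m{\left(c \right)} \right)} - -2630 = 1 - -2630 = 1 + 2630 = 2631$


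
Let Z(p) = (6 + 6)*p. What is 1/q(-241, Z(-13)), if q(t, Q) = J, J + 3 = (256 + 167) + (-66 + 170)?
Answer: 1/524 ≈ 0.0019084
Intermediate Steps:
Z(p) = 12*p
J = 524 (J = -3 + ((256 + 167) + (-66 + 170)) = -3 + (423 + 104) = -3 + 527 = 524)
q(t, Q) = 524
1/q(-241, Z(-13)) = 1/524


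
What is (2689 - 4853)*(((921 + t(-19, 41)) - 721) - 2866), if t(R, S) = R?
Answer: 5810340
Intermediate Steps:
(2689 - 4853)*(((921 + t(-19, 41)) - 721) - 2866) = (2689 - 4853)*(((921 - 19) - 721) - 2866) = -2164*((902 - 721) - 2866) = -2164*(181 - 2866) = -2164*(-2685) = 5810340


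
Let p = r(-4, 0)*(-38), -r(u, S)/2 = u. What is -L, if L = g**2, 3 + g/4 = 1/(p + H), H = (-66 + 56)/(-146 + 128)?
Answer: -1076364864/7458361 ≈ -144.32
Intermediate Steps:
H = 5/9 (H = -10/(-18) = -10*(-1/18) = 5/9 ≈ 0.55556)
r(u, S) = -2*u
p = -304 (p = -2*(-4)*(-38) = 8*(-38) = -304)
g = -32808/2731 (g = -12 + 4/(-304 + 5/9) = -12 + 4/(-2731/9) = -12 + 4*(-9/2731) = -12 - 36/2731 = -32808/2731 ≈ -12.013)
L = 1076364864/7458361 (L = (-32808/2731)**2 = 1076364864/7458361 ≈ 144.32)
-L = -1*1076364864/7458361 = -1076364864/7458361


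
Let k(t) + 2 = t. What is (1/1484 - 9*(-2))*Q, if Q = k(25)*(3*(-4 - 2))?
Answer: -5529591/742 ≈ -7452.3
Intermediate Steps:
k(t) = -2 + t
Q = -414 (Q = (-2 + 25)*(3*(-4 - 2)) = 23*(3*(-6)) = 23*(-18) = -414)
(1/1484 - 9*(-2))*Q = (1/1484 - 9*(-2))*(-414) = (1/1484 + 18)*(-414) = (26713/1484)*(-414) = -5529591/742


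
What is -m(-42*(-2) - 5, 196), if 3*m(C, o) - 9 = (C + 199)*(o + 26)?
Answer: -20575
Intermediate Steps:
m(C, o) = 3 + (26 + o)*(199 + C)/3 (m(C, o) = 3 + ((C + 199)*(o + 26))/3 = 3 + ((199 + C)*(26 + o))/3 = 3 + ((26 + o)*(199 + C))/3 = 3 + (26 + o)*(199 + C)/3)
-m(-42*(-2) - 5, 196) = -(5183/3 + 26*(-42*(-2) - 5)/3 + (199/3)*196 + (⅓)*(-42*(-2) - 5)*196) = -(5183/3 + 26*(-7*(-12) - 5)/3 + 39004/3 + (⅓)*(-7*(-12) - 5)*196) = -(5183/3 + 26*(84 - 5)/3 + 39004/3 + (⅓)*(84 - 5)*196) = -(5183/3 + (26/3)*79 + 39004/3 + (⅓)*79*196) = -(5183/3 + 2054/3 + 39004/3 + 15484/3) = -1*20575 = -20575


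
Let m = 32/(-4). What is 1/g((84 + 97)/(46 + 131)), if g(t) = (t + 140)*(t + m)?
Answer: -31329/30826835 ≈ -0.0010163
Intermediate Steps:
m = -8 (m = 32*(-1/4) = -8)
g(t) = (-8 + t)*(140 + t) (g(t) = (t + 140)*(t - 8) = (140 + t)*(-8 + t) = (-8 + t)*(140 + t))
1/g((84 + 97)/(46 + 131)) = 1/(-1120 + ((84 + 97)/(46 + 131))**2 + 132*((84 + 97)/(46 + 131))) = 1/(-1120 + (181/177)**2 + 132*(181/177)) = 1/(-1120 + 32761/31329 + 7964/59) = 1/(-30826835/31329) = -31329/30826835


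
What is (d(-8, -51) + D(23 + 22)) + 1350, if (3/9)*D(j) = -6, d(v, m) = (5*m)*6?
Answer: -198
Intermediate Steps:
d(v, m) = 30*m
D(j) = -18 (D(j) = 3*(-6) = -18)
(d(-8, -51) + D(23 + 22)) + 1350 = (30*(-51) - 18) + 1350 = (-1530 - 18) + 1350 = -1548 + 1350 = -198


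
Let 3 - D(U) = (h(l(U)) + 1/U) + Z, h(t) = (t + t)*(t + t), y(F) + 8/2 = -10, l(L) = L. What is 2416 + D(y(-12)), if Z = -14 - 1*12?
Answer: 23255/14 ≈ 1661.1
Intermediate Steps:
y(F) = -14 (y(F) = -4 - 10 = -14)
h(t) = 4*t² (h(t) = (2*t)*(2*t) = 4*t²)
Z = -26 (Z = -14 - 12 = -26)
D(U) = 29 - 1/U - 4*U² (D(U) = 3 - ((4*U² + 1/U) - 26) = 3 - ((1/U + 4*U²) - 26) = 3 - (-26 + 1/U + 4*U²) = 3 + (26 - 1/U - 4*U²) = 29 - 1/U - 4*U²)
2416 + D(y(-12)) = 2416 + (29 - 1/(-14) - 4*(-14)²) = 2416 + (29 - 1*(-1/14) - 4*196) = 2416 + (29 + 1/14 - 784) = 2416 - 10569/14 = 23255/14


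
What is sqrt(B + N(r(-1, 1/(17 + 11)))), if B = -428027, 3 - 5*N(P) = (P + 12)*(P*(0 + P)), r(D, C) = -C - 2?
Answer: I*sqrt(65773517789)/392 ≈ 654.24*I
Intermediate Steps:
r(D, C) = -2 - C
N(P) = 3/5 - P**2*(12 + P)/5 (N(P) = 3/5 - (P + 12)*P*(0 + P)/5 = 3/5 - (12 + P)*P*P/5 = 3/5 - (12 + P)*P**2/5 = 3/5 - P**2*(12 + P)/5)
sqrt(B + N(r(-1, 1/(17 + 11)))) = sqrt(-428027 + (3/5 - 12*(-2 - 1/(17 + 11))**2/5 - (-2 - 1/(17 + 11))**3/5)) = sqrt(-428027 + (3/5 - 12*(-2 - 1/28)**2/5 - (-2 - 1/28)**3/5)) = sqrt(-428027 + (3/5 - 12*(-57/28)**2/5 - (-57/28)**3/5)) = sqrt(-428027 + (3/5 - 12/5*3249/784 - 1/5*(-185193/21952))) = sqrt(-428027 + (3/5 - 9747/980 + 185193/109760)) = sqrt(-428027 - 168123/21952) = sqrt(-9396216827/21952) = I*sqrt(65773517789)/392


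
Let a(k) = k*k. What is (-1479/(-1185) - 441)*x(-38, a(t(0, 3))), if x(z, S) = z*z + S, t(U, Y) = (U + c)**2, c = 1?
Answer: -50199878/79 ≈ -6.3544e+5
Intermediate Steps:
t(U, Y) = (1 + U)**2 (t(U, Y) = (U + 1)**2 = (1 + U)**2)
a(k) = k**2
x(z, S) = S + z**2 (x(z, S) = z**2 + S = S + z**2)
(-1479/(-1185) - 441)*x(-38, a(t(0, 3))) = (-1479/(-1185) - 441)*(((1 + 0)**2)**2 + (-38)**2) = (-1479*(-1/1185) - 441)*((1**2)**2 + 1444) = (493/395 - 441)*(1**2 + 1444) = -173702*(1 + 1444)/395 = -173702/395*1445 = -50199878/79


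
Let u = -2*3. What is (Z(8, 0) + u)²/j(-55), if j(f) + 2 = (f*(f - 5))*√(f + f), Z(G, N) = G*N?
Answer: -18/299475001 - 29700*I*√110/299475001 ≈ -6.0105e-8 - 0.0010401*I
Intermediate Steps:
u = -6
j(f) = -2 + √2*f^(3/2)*(-5 + f) (j(f) = -2 + (f*(f - 5))*√(f + f) = -2 + (f*(-5 + f))*√(2*f) = -2 + (f*(-5 + f))*(√2*√f) = -2 + √2*f^(3/2)*(-5 + f))
(Z(8, 0) + u)²/j(-55) = (8*0 - 6)²/(-2 + √2*(-55)^(5/2) - 5*√2*(-55)^(3/2)) = (0 - 6)²/(-2 + √2*(3025*I*√55) - 5*√2*(-55*I*√55)) = (-6)²/(-2 + 3025*I*√110 + 275*I*√110) = 36/(-2 + 3300*I*√110)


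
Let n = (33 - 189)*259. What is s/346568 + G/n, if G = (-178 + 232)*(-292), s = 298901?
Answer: 1461790019/1166894456 ≈ 1.2527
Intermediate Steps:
n = -40404 (n = -156*259 = -40404)
G = -15768 (G = 54*(-292) = -15768)
s/346568 + G/n = 298901/346568 - 15768/(-40404) = 298901*(1/346568) - 15768*(-1/40404) = 298901/346568 + 1314/3367 = 1461790019/1166894456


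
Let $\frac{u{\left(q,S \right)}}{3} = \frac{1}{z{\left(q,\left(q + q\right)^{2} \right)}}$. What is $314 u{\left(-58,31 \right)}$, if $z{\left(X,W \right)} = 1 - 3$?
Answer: $-471$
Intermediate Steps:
$z{\left(X,W \right)} = -2$
$u{\left(q,S \right)} = - \frac{3}{2}$ ($u{\left(q,S \right)} = \frac{3}{-2} = 3 \left(- \frac{1}{2}\right) = - \frac{3}{2}$)
$314 u{\left(-58,31 \right)} = 314 \left(- \frac{3}{2}\right) = -471$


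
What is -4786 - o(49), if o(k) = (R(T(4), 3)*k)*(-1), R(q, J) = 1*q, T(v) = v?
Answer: -4590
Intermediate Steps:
R(q, J) = q
o(k) = -4*k (o(k) = (4*k)*(-1) = -4*k)
-4786 - o(49) = -4786 - (-4)*49 = -4786 - 1*(-196) = -4786 + 196 = -4590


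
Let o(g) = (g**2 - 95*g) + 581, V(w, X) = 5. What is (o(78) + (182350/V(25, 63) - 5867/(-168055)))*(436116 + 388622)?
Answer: 4951537874215596/168055 ≈ 2.9464e+10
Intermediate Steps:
o(g) = 581 + g**2 - 95*g
(o(78) + (182350/V(25, 63) - 5867/(-168055)))*(436116 + 388622) = ((581 + 78**2 - 95*78) + (182350/5 - 5867/(-168055)))*(436116 + 388622) = ((581 + 6084 - 7410) + (182350*(1/5) - 5867*(-1/168055)))*824738 = (-745 + (36470 + 5867/168055))*824738 = (-745 + 6128971717/168055)*824738 = (6003770742/168055)*824738 = 4951537874215596/168055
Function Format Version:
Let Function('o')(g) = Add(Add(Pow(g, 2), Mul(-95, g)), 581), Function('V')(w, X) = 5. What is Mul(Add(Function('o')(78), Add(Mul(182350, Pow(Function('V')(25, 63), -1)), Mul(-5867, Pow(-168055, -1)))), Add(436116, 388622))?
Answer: Rational(4951537874215596, 168055) ≈ 2.9464e+10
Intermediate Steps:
Function('o')(g) = Add(581, Pow(g, 2), Mul(-95, g))
Mul(Add(Function('o')(78), Add(Mul(182350, Pow(Function('V')(25, 63), -1)), Mul(-5867, Pow(-168055, -1)))), Add(436116, 388622)) = Mul(Add(Add(581, Pow(78, 2), Mul(-95, 78)), Add(Mul(182350, Pow(5, -1)), Mul(-5867, Pow(-168055, -1)))), Add(436116, 388622)) = Mul(Add(Add(581, 6084, -7410), Add(Mul(182350, Rational(1, 5)), Mul(-5867, Rational(-1, 168055)))), 824738) = Mul(Add(-745, Add(36470, Rational(5867, 168055))), 824738) = Mul(Add(-745, Rational(6128971717, 168055)), 824738) = Mul(Rational(6003770742, 168055), 824738) = Rational(4951537874215596, 168055)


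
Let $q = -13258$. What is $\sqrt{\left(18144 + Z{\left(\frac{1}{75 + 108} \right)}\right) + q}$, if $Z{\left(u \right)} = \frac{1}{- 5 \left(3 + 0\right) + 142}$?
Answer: $\frac{3 \sqrt{8756269}}{127} \approx 69.9$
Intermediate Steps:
$Z{\left(u \right)} = \frac{1}{127}$ ($Z{\left(u \right)} = \frac{1}{\left(-5\right) 3 + 142} = \frac{1}{-15 + 142} = \frac{1}{127}$)
$\sqrt{\left(18144 + Z{\left(\frac{1}{75 + 108} \right)}\right) + q} = \sqrt{\left(18144 + \frac{1}{127}\right) - 13258} = \sqrt{\frac{2304289}{127} - 13258} = \sqrt{\frac{620523}{127}} = \frac{3 \sqrt{8756269}}{127}$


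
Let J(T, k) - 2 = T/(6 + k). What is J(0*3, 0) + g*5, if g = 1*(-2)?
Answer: -8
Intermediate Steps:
g = -2
J(T, k) = 2 + T/(6 + k)
J(0*3, 0) + g*5 = (12 + 0*3 + 2*0)/(6 + 0) - 2*5 = (12 + 0 + 0)/6 - 10 = (1/6)*12 - 10 = 2 - 10 = -8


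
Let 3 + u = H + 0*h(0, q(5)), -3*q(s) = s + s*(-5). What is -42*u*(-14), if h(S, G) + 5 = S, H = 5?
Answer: 1176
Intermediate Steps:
q(s) = 4*s/3 (q(s) = -(s + s*(-5))/3 = -(s - 5*s)/3 = -(-4)*s/3 = 4*s/3)
h(S, G) = -5 + S
u = 2 (u = -3 + (5 + 0*(-5 + 0)) = -3 + (5 + 0*(-5)) = -3 + (5 + 0) = -3 + 5 = 2)
-42*u*(-14) = -42*2*(-14) = -84*(-14) = 1176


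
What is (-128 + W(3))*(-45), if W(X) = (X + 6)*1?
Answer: 5355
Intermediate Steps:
W(X) = 6 + X (W(X) = (6 + X)*1 = 6 + X)
(-128 + W(3))*(-45) = (-128 + (6 + 3))*(-45) = (-128 + 9)*(-45) = -119*(-45) = 5355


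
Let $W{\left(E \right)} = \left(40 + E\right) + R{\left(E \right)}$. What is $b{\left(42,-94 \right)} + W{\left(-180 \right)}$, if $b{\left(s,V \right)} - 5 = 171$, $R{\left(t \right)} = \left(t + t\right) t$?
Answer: $64836$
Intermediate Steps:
$R{\left(t \right)} = 2 t^{2}$ ($R{\left(t \right)} = 2 t t = 2 t^{2}$)
$b{\left(s,V \right)} = 176$ ($b{\left(s,V \right)} = 5 + 171 = 176$)
$W{\left(E \right)} = 40 + E + 2 E^{2}$ ($W{\left(E \right)} = \left(40 + E\right) + 2 E^{2} = 40 + E + 2 E^{2}$)
$b{\left(42,-94 \right)} + W{\left(-180 \right)} = 176 + \left(40 - 180 + 2 \left(-180\right)^{2}\right) = 176 + \left(40 - 180 + 2 \cdot 32400\right) = 176 + \left(40 - 180 + 64800\right) = 176 + 64660 = 64836$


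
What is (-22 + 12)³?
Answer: -1000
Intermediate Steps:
(-22 + 12)³ = (-10)³ = -1000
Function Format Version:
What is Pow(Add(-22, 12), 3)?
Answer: -1000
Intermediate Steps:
Pow(Add(-22, 12), 3) = Pow(-10, 3) = -1000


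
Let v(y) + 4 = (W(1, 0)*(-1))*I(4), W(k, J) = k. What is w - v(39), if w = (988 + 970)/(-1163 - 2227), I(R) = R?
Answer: 12581/1695 ≈ 7.4224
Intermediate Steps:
v(y) = -8 (v(y) = -4 + (1*(-1))*4 = -4 - 1*4 = -4 - 4 = -8)
w = -979/1695 (w = 1958/(-3390) = 1958*(-1/3390) = -979/1695 ≈ -0.57758)
w - v(39) = -979/1695 - 1*(-8) = -979/1695 + 8 = 12581/1695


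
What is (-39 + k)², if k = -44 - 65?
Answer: 21904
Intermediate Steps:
k = -109
(-39 + k)² = (-39 - 109)² = (-148)² = 21904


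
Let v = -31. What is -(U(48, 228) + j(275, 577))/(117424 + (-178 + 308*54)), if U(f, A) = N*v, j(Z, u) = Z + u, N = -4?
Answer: -488/66939 ≈ -0.0072902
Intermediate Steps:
U(f, A) = 124 (U(f, A) = -4*(-31) = 124)
-(U(48, 228) + j(275, 577))/(117424 + (-178 + 308*54)) = -(124 + (275 + 577))/(117424 + (-178 + 308*54)) = -(124 + 852)/(117424 + (-178 + 16632)) = -976/(117424 + 16454) = -976/133878 = -1*488/66939 = -488/66939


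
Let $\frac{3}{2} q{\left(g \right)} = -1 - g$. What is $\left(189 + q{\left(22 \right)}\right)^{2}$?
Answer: $\frac{271441}{9} \approx 30160.0$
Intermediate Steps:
$q{\left(g \right)} = - \frac{2}{3} - \frac{2 g}{3}$ ($q{\left(g \right)} = \frac{2 \left(-1 - g\right)}{3} = - \frac{2}{3} - \frac{2 g}{3}$)
$\left(189 + q{\left(22 \right)}\right)^{2} = \left(189 - \frac{46}{3}\right)^{2} = \left(\frac{521}{3}\right)^{2} = \frac{271441}{9}$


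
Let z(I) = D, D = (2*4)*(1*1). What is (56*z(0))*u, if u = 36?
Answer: 16128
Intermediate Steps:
D = 8 (D = 8*1 = 8)
z(I) = 8
(56*z(0))*u = (56*8)*36 = 448*36 = 16128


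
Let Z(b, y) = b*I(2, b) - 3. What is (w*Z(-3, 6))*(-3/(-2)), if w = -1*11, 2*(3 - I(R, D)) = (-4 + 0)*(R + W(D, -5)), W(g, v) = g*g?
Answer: 1287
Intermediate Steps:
W(g, v) = g²
I(R, D) = 3 + 2*R + 2*D² (I(R, D) = 3 - (-4 + 0)*(R + D²)/2 = 3 - (-2)*(R + D²) = 3 - (-4*R - 4*D²)/2 = 3 + (2*R + 2*D²) = 3 + 2*R + 2*D²)
Z(b, y) = -3 + b*(7 + 2*b²) (Z(b, y) = b*(3 + 2*2 + 2*b²) - 3 = b*(3 + 4 + 2*b²) - 3 = b*(7 + 2*b²) - 3 = -3 + b*(7 + 2*b²))
w = -11
(w*Z(-3, 6))*(-3/(-2)) = (-11*(-3 - 3*(7 + 2*(-3)²)))*(-3/(-2)) = (-11*(-3 - 3*(7 + 2*9)))*(-3*(-½)) = -11*(-3 - 3*(7 + 18))*(3/2) = -11*(-3 - 3*25)*(3/2) = -11*(-3 - 75)*(3/2) = -11*(-78)*(3/2) = 858*(3/2) = 1287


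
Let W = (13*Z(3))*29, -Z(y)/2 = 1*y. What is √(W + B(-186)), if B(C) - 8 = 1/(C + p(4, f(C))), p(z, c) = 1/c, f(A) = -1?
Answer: I*√78820313/187 ≈ 47.476*I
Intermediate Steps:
Z(y) = -2*y
W = -2262 (W = (13*(-2*3))*29 = (13*(-6))*29 = -78*29 = -2262)
B(C) = 8 + 1/(-1 + C) (B(C) = 8 + 1/(C + 1/(-1)) = 8 + 1/(C - 1) = 8 + 1/(-1 + C))
√(W + B(-186)) = √(-2262 + (-7 + 8*(-186))/(-1 - 186)) = √(-2262 + (-7 - 1488)/(-187)) = √(-2262 - 1/187*(-1495)) = √(-2262 + 1495/187) = √(-421499/187) = I*√78820313/187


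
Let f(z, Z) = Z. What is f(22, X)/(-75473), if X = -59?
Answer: 59/75473 ≈ 0.00078174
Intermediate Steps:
f(22, X)/(-75473) = -59/(-75473) = -59*(-1/75473) = 59/75473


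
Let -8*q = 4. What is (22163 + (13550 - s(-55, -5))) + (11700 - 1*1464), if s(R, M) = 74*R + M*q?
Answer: 100033/2 ≈ 50017.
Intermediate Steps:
q = -½ (q = -⅛*4 = -½ ≈ -0.50000)
s(R, M) = 74*R - M/2 (s(R, M) = 74*R + M*(-½) = 74*R - M/2)
(22163 + (13550 - s(-55, -5))) + (11700 - 1*1464) = (22163 + (13550 - (74*(-55) - ½*(-5)))) + (11700 - 1*1464) = (22163 + (13550 - (-4070 + 5/2))) + (11700 - 1464) = (22163 + (13550 - 1*(-8135/2))) + 10236 = (22163 + (13550 + 8135/2)) + 10236 = (22163 + 35235/2) + 10236 = 79561/2 + 10236 = 100033/2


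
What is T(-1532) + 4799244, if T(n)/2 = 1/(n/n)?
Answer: 4799246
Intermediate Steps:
T(n) = 2 (T(n) = 2/((n/n)) = 2/1 = 2*1 = 2)
T(-1532) + 4799244 = 2 + 4799244 = 4799246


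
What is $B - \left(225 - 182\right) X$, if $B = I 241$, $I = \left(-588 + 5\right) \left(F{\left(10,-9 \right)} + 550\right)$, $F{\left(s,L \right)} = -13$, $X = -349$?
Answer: $-75435104$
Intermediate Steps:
$I = -313071$ ($I = \left(-588 + 5\right) \left(-13 + 550\right) = \left(-583\right) 537 = -313071$)
$B = -75450111$ ($B = \left(-313071\right) 241 = -75450111$)
$B - \left(225 - 182\right) X = -75450111 - \left(225 - 182\right) \left(-349\right) = -75450111 - 43 \left(-349\right) = -75450111 - -15007 = -75450111 + 15007 = -75435104$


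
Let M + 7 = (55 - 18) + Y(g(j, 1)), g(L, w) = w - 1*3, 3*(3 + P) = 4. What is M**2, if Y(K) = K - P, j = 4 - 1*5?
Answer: 7921/9 ≈ 880.11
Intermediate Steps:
P = -5/3 (P = -3 + (1/3)*4 = -3 + 4/3 = -5/3 ≈ -1.6667)
j = -1 (j = 4 - 5 = -1)
g(L, w) = -3 + w (g(L, w) = w - 3 = -3 + w)
Y(K) = 5/3 + K (Y(K) = K - 1*(-5/3) = K + 5/3 = 5/3 + K)
M = 89/3 (M = -7 + ((55 - 18) + (5/3 + (-3 + 1))) = -7 + (37 + (5/3 - 2)) = -7 + (37 - 1/3) = -7 + 110/3 = 89/3 ≈ 29.667)
M**2 = (89/3)**2 = 7921/9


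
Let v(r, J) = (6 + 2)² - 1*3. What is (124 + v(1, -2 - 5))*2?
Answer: 370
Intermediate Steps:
v(r, J) = 61 (v(r, J) = 8² - 3 = 64 - 3 = 61)
(124 + v(1, -2 - 5))*2 = (124 + 61)*2 = 185*2 = 370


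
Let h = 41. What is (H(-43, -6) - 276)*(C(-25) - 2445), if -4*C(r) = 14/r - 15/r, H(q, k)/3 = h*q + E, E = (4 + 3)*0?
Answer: 272129613/20 ≈ 1.3606e+7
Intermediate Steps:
E = 0 (E = 7*0 = 0)
H(q, k) = 123*q (H(q, k) = 3*(41*q + 0) = 3*(41*q) = 123*q)
C(r) = 1/(4*r) (C(r) = -(14/r - 15/r)/4 = -(-1)/(4*r) = 1/(4*r))
(H(-43, -6) - 276)*(C(-25) - 2445) = (123*(-43) - 276)*((¼)/(-25) - 2445) = (-5289 - 276)*((¼)*(-1/25) - 2445) = -5565*(-1/100 - 2445) = -5565*(-244501/100) = 272129613/20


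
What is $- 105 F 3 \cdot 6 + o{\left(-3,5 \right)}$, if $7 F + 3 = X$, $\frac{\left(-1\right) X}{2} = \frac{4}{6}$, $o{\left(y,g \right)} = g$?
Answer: $1175$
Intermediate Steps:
$X = - \frac{4}{3}$ ($X = - 2 \cdot \frac{4}{6} = - 2 \cdot 4 \cdot \frac{1}{6} = \left(-2\right) \frac{2}{3} = - \frac{4}{3} \approx -1.3333$)
$F = - \frac{13}{21}$ ($F = - \frac{3}{7} + \frac{1}{7} \left(- \frac{4}{3}\right) = - \frac{3}{7} - \frac{4}{21} = - \frac{13}{21} \approx -0.61905$)
$- 105 F 3 \cdot 6 + o{\left(-3,5 \right)} = - 105 \left(- \frac{13}{21}\right) 3 \cdot 6 + 5 = - 105 \left(\left(- \frac{13}{7}\right) 6\right) + 5 = \left(-105\right) \left(- \frac{78}{7}\right) + 5 = 1170 + 5 = 1175$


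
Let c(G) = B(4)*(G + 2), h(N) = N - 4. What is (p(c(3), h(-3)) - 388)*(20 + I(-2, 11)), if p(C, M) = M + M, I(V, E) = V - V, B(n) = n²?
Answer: -8040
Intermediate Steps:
h(N) = -4 + N
I(V, E) = 0
c(G) = 32 + 16*G (c(G) = 4²*(G + 2) = 16*(2 + G) = 32 + 16*G)
p(C, M) = 2*M
(p(c(3), h(-3)) - 388)*(20 + I(-2, 11)) = (2*(-4 - 3) - 388)*(20 + 0) = (2*(-7) - 388)*20 = (-14 - 388)*20 = -402*20 = -8040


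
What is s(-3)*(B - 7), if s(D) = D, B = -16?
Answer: 69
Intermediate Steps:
s(-3)*(B - 7) = -3*(-16 - 7) = -3*(-23) = 69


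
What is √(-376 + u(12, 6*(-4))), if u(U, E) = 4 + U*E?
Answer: 2*I*√165 ≈ 25.69*I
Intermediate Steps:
u(U, E) = 4 + E*U
√(-376 + u(12, 6*(-4))) = √(-376 + (4 + (6*(-4))*12)) = √(-376 + (4 - 24*12)) = √(-376 + (4 - 288)) = √(-376 - 284) = √(-660) = 2*I*√165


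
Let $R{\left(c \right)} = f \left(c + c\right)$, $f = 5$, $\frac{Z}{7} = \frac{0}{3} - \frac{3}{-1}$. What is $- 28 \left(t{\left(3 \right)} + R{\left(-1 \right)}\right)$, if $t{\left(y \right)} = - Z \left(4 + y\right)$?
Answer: $4396$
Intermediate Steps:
$Z = 21$ ($Z = 7 \left(\frac{0}{3} - \frac{3}{-1}\right) = 7 \left(0 \cdot \frac{1}{3} - -3\right) = 7 \left(0 + 3\right) = 7 \cdot 3 = 21$)
$R{\left(c \right)} = 10 c$ ($R{\left(c \right)} = 5 \left(c + c\right) = 5 \cdot 2 c = 10 c$)
$t{\left(y \right)} = -84 - 21 y$ ($t{\left(y \right)} = \left(-1\right) 21 \left(4 + y\right) = - 21 \left(4 + y\right) = -84 - 21 y$)
$- 28 \left(t{\left(3 \right)} + R{\left(-1 \right)}\right) = - 28 \left(\left(-84 - 63\right) + 10 \left(-1\right)\right) = - 28 \left(\left(-84 - 63\right) - 10\right) = - 28 \left(-147 - 10\right) = \left(-28\right) \left(-157\right) = 4396$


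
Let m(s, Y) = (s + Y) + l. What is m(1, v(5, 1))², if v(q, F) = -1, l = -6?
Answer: 36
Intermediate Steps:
m(s, Y) = -6 + Y + s (m(s, Y) = (s + Y) - 6 = (Y + s) - 6 = -6 + Y + s)
m(1, v(5, 1))² = (-6 - 1 + 1)² = (-6)² = 36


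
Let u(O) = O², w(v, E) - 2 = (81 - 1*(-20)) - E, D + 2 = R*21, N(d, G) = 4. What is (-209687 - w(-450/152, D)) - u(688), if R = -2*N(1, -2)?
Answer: -683304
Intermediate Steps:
R = -8 (R = -2*4 = -8)
D = -170 (D = -2 - 8*21 = -2 - 168 = -170)
w(v, E) = 103 - E (w(v, E) = 2 + ((81 - 1*(-20)) - E) = 2 + ((81 + 20) - E) = 2 + (101 - E) = 103 - E)
(-209687 - w(-450/152, D)) - u(688) = (-209687 - (103 - 1*(-170))) - 1*688² = (-209687 - (103 + 170)) - 1*473344 = (-209687 - 1*273) - 473344 = (-209687 - 273) - 473344 = -209960 - 473344 = -683304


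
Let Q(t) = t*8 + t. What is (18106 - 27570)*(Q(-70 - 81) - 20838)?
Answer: 210072408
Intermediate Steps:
Q(t) = 9*t (Q(t) = 8*t + t = 9*t)
(18106 - 27570)*(Q(-70 - 81) - 20838) = (18106 - 27570)*(9*(-70 - 81) - 20838) = -9464*(9*(-151) - 20838) = -9464*(-1359 - 20838) = -9464*(-22197) = 210072408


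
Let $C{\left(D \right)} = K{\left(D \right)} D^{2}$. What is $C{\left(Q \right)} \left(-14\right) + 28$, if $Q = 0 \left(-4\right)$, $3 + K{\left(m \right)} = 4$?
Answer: $28$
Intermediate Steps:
$K{\left(m \right)} = 1$ ($K{\left(m \right)} = -3 + 4 = 1$)
$Q = 0$
$C{\left(D \right)} = D^{2}$ ($C{\left(D \right)} = 1 D^{2} = D^{2}$)
$C{\left(Q \right)} \left(-14\right) + 28 = 0^{2} \left(-14\right) + 28 = 0 \left(-14\right) + 28 = 0 + 28 = 28$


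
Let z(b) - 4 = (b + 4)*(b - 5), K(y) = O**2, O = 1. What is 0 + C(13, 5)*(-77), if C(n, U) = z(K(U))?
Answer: 1232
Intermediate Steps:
K(y) = 1 (K(y) = 1**2 = 1)
z(b) = 4 + (-5 + b)*(4 + b) (z(b) = 4 + (b + 4)*(b - 5) = 4 + (4 + b)*(-5 + b) = 4 + (-5 + b)*(4 + b))
C(n, U) = -16 (C(n, U) = -16 + 1**2 - 1*1 = -16 + 1 - 1 = -16)
0 + C(13, 5)*(-77) = 0 - 16*(-77) = 0 + 1232 = 1232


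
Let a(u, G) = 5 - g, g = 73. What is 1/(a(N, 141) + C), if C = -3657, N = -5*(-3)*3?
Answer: -1/3725 ≈ -0.00026846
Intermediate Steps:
N = 45 (N = 15*3 = 45)
a(u, G) = -68 (a(u, G) = 5 - 1*73 = 5 - 73 = -68)
1/(a(N, 141) + C) = 1/(-68 - 3657) = 1/(-3725) = -1/3725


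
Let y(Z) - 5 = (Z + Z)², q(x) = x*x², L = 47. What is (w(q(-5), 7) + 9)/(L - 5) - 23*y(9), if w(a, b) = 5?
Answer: -22700/3 ≈ -7566.7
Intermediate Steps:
q(x) = x³
y(Z) = 5 + 4*Z² (y(Z) = 5 + (Z + Z)² = 5 + (2*Z)² = 5 + 4*Z²)
(w(q(-5), 7) + 9)/(L - 5) - 23*y(9) = (5 + 9)/(47 - 5) - 23*(5 + 4*9²) = 14/42 - 23*(5 + 4*81) = 14*(1/42) - 23*(5 + 324) = ⅓ - 23*329 = ⅓ - 7567 = -22700/3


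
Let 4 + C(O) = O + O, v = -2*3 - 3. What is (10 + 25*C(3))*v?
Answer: -540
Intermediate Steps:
v = -9 (v = -6 - 3 = -9)
C(O) = -4 + 2*O (C(O) = -4 + (O + O) = -4 + 2*O)
(10 + 25*C(3))*v = (10 + 25*(-4 + 2*3))*(-9) = (10 + 25*(-4 + 6))*(-9) = (10 + 25*2)*(-9) = (10 + 50)*(-9) = 60*(-9) = -540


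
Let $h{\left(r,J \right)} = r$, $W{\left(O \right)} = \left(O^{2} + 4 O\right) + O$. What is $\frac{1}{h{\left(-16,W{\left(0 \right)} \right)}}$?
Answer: $- \frac{1}{16} \approx -0.0625$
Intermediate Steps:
$W{\left(O \right)} = O^{2} + 5 O$
$\frac{1}{h{\left(-16,W{\left(0 \right)} \right)}} = \frac{1}{-16} = - \frac{1}{16}$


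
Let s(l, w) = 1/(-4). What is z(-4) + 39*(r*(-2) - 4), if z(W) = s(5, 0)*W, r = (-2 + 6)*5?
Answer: -1715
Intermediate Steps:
s(l, w) = -¼
r = 20 (r = 4*5 = 20)
z(W) = -W/4
z(-4) + 39*(r*(-2) - 4) = -¼*(-4) + 39*(20*(-2) - 4) = 1 + 39*(-40 - 4) = 1 + 39*(-44) = 1 - 1716 = -1715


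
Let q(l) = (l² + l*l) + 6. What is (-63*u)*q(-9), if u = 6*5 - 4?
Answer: -275184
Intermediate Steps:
q(l) = 6 + 2*l² (q(l) = (l² + l²) + 6 = 2*l² + 6 = 6 + 2*l²)
u = 26 (u = 30 - 4 = 26)
(-63*u)*q(-9) = (-63*26)*(6 + 2*(-9)²) = -1638*(6 + 2*81) = -1638*(6 + 162) = -1638*168 = -275184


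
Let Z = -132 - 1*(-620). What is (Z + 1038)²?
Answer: 2328676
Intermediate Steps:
Z = 488 (Z = -132 + 620 = 488)
(Z + 1038)² = (488 + 1038)² = 1526² = 2328676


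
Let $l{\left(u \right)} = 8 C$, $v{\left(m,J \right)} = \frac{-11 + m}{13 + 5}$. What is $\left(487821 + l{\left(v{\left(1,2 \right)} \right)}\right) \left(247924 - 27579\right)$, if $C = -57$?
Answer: $107388440925$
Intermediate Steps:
$v{\left(m,J \right)} = - \frac{11}{18} + \frac{m}{18}$ ($v{\left(m,J \right)} = \frac{-11 + m}{18} = \left(-11 + m\right) \frac{1}{18} = - \frac{11}{18} + \frac{m}{18}$)
$l{\left(u \right)} = -456$ ($l{\left(u \right)} = 8 \left(-57\right) = -456$)
$\left(487821 + l{\left(v{\left(1,2 \right)} \right)}\right) \left(247924 - 27579\right) = \left(487821 - 456\right) \left(247924 - 27579\right) = 487365 \cdot 220345 = 107388440925$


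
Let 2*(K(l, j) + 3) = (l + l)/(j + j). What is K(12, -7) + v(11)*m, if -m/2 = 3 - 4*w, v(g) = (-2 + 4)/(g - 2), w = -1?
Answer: -439/63 ≈ -6.9683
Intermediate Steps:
v(g) = 2/(-2 + g)
K(l, j) = -3 + l/(2*j) (K(l, j) = -3 + ((l + l)/(j + j))/2 = -3 + ((2*l)/((2*j)))/2 = -3 + ((2*l)*(1/(2*j)))/2 = -3 + (l/j)/2 = -3 + l/(2*j))
m = -14 (m = -2*(3 - 4*(-1)) = -2*(3 + 4) = -2*7 = -14)
K(12, -7) + v(11)*m = (-3 + (1/2)*12/(-7)) + (2/(-2 + 11))*(-14) = (-3 + (1/2)*12*(-1/7)) + (2/9)*(-14) = (-3 - 6/7) + (2*(1/9))*(-14) = -27/7 + (2/9)*(-14) = -27/7 - 28/9 = -439/63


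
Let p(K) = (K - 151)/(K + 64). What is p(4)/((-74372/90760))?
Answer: 1667715/632162 ≈ 2.6381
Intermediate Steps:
p(K) = (-151 + K)/(64 + K)
p(4)/((-74372/90760)) = ((-151 + 4)/(64 + 4))/((-74372/90760)) = (-147/68)/((-74372*1/90760)) = ((1/68)*(-147))/(-18593/22690) = -147/68*(-22690/18593) = 1667715/632162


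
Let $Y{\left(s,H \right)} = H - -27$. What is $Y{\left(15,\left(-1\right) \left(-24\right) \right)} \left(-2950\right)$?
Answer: $-150450$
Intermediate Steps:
$Y{\left(s,H \right)} = 27 + H$ ($Y{\left(s,H \right)} = H + 27 = 27 + H$)
$Y{\left(15,\left(-1\right) \left(-24\right) \right)} \left(-2950\right) = \left(27 - -24\right) \left(-2950\right) = \left(27 + 24\right) \left(-2950\right) = 51 \left(-2950\right) = -150450$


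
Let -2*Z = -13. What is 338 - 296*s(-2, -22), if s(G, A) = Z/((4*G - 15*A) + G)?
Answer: 26559/80 ≈ 331.99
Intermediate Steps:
Z = 13/2 (Z = -½*(-13) = 13/2 ≈ 6.5000)
s(G, A) = 13/(2*(-15*A + 5*G)) (s(G, A) = 13/(2*((4*G - 15*A) + G)) = 13/(2*((-15*A + 4*G) + G)) = 13/(2*(-15*A + 5*G)))
338 - 296*s(-2, -22) = 338 - (-3848)/(-10*(-2) + 30*(-22)) = 338 - (-3848)/(20 - 660) = 338 - (-3848)/(-640) = 338 - (-3848)*(-1)/640 = 338 - 296*13/640 = 338 - 481/80 = 26559/80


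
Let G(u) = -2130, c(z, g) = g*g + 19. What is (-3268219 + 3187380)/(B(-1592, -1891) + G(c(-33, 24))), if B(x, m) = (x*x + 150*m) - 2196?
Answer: -80839/2246488 ≈ -0.035985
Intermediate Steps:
c(z, g) = 19 + g**2 (c(z, g) = g**2 + 19 = 19 + g**2)
B(x, m) = -2196 + x**2 + 150*m (B(x, m) = (x**2 + 150*m) - 2196 = -2196 + x**2 + 150*m)
(-3268219 + 3187380)/(B(-1592, -1891) + G(c(-33, 24))) = (-3268219 + 3187380)/((-2196 + (-1592)**2 + 150*(-1891)) - 2130) = -80839/((-2196 + 2534464 - 283650) - 2130) = -80839/(2248618 - 2130) = -80839/2246488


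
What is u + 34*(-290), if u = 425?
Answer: -9435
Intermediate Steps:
u + 34*(-290) = 425 + 34*(-290) = 425 - 9860 = -9435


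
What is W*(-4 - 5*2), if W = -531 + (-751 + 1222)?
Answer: 840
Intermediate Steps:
W = -60 (W = -531 + 471 = -60)
W*(-4 - 5*2) = -60*(-4 - 5*2) = -60*(-4 - 10) = -60*(-14) = 840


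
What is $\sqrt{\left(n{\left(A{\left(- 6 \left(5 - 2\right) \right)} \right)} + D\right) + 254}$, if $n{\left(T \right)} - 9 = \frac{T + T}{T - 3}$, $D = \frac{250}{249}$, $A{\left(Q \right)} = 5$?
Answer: $\frac{\sqrt{16678518}}{249} \approx 16.401$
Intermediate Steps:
$D = \frac{250}{249}$ ($D = 250 \cdot \frac{1}{249} = \frac{250}{249} \approx 1.004$)
$n{\left(T \right)} = 9 + \frac{2 T}{-3 + T}$ ($n{\left(T \right)} = 9 + \frac{T + T}{T - 3} = 9 + \frac{2 T}{-3 + T}$)
$\sqrt{\left(n{\left(A{\left(- 6 \left(5 - 2\right) \right)} \right)} + D\right) + 254} = \sqrt{\left(\frac{-27 + 11 \cdot 5}{-3 + 5} + \frac{250}{249}\right) + 254} = \sqrt{\left(\frac{-27 + 55}{2} + \frac{250}{249}\right) + 254} = \sqrt{\left(\frac{1}{2} \cdot 28 + \frac{250}{249}\right) + 254} = \sqrt{\left(14 + \frac{250}{249}\right) + 254} = \sqrt{\frac{3736}{249} + 254} = \sqrt{\frac{66982}{249}} = \frac{\sqrt{16678518}}{249}$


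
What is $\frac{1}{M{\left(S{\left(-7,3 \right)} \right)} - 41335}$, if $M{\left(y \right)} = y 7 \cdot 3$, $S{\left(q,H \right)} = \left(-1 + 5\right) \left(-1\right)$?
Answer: $- \frac{1}{41419} \approx -2.4144 \cdot 10^{-5}$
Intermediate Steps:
$S{\left(q,H \right)} = -4$ ($S{\left(q,H \right)} = 4 \left(-1\right) = -4$)
$M{\left(y \right)} = 21 y$ ($M{\left(y \right)} = 7 y 3 = 21 y$)
$\frac{1}{M{\left(S{\left(-7,3 \right)} \right)} - 41335} = \frac{1}{21 \left(-4\right) - 41335} = \frac{1}{-84 - 41335} = \frac{1}{-41419} = - \frac{1}{41419}$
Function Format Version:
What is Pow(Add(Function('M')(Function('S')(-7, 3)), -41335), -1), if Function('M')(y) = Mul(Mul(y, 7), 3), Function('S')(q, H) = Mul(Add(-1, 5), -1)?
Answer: Rational(-1, 41419) ≈ -2.4144e-5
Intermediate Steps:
Function('S')(q, H) = -4 (Function('S')(q, H) = Mul(4, -1) = -4)
Function('M')(y) = Mul(21, y) (Function('M')(y) = Mul(Mul(7, y), 3) = Mul(21, y))
Pow(Add(Function('M')(Function('S')(-7, 3)), -41335), -1) = Pow(Add(Mul(21, -4), -41335), -1) = Pow(Add(-84, -41335), -1) = Pow(-41419, -1) = Rational(-1, 41419)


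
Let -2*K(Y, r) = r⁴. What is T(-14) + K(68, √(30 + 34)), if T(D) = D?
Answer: -2062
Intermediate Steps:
K(Y, r) = -r⁴/2
T(-14) + K(68, √(30 + 34)) = -14 - (30 + 34)²/2 = -14 - (√64)⁴/2 = -14 - ½*8⁴ = -14 - ½*4096 = -14 - 2048 = -2062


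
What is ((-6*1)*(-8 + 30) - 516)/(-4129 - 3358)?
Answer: 648/7487 ≈ 0.086550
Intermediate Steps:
((-6*1)*(-8 + 30) - 516)/(-4129 - 3358) = (-6*22 - 516)/(-7487) = (-132 - 516)*(-1/7487) = -648*(-1/7487) = 648/7487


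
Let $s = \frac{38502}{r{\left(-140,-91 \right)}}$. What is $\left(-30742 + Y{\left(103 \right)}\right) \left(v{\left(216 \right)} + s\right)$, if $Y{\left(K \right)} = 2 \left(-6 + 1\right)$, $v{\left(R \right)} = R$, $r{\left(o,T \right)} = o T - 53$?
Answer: $- \frac{28485516096}{4229} \approx -6.7358 \cdot 10^{6}$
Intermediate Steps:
$r{\left(o,T \right)} = -53 + T o$ ($r{\left(o,T \right)} = T o - 53 = -53 + T o$)
$Y{\left(K \right)} = -10$ ($Y{\left(K \right)} = 2 \left(-5\right) = -10$)
$s = \frac{12834}{4229}$ ($s = \frac{38502}{-53 - -12740} = \frac{38502}{-53 + 12740} = \frac{38502}{12687} = 38502 \cdot \frac{1}{12687} = \frac{12834}{4229} \approx 3.0348$)
$\left(-30742 + Y{\left(103 \right)}\right) \left(v{\left(216 \right)} + s\right) = \left(-30742 - 10\right) \left(216 + \frac{12834}{4229}\right) = \left(-30752\right) \frac{926298}{4229} = - \frac{28485516096}{4229}$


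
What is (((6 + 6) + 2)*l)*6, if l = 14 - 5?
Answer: 756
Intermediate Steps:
l = 9
(((6 + 6) + 2)*l)*6 = (((6 + 6) + 2)*9)*6 = ((12 + 2)*9)*6 = (14*9)*6 = 126*6 = 756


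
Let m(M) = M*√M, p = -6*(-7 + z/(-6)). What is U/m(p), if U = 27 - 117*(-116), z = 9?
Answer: 1511*√51/289 ≈ 37.338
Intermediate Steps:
p = 51 (p = -6*(-7 + 9/(-6)) = -6*(-7 + 9*(-⅙)) = -6*(-7 - 3/2) = -6*(-17/2) = 51)
m(M) = M^(3/2)
U = 13599 (U = 27 + 13572 = 13599)
U/m(p) = 13599/(51^(3/2)) = 13599/((51*√51)) = 13599*(√51/2601) = 1511*√51/289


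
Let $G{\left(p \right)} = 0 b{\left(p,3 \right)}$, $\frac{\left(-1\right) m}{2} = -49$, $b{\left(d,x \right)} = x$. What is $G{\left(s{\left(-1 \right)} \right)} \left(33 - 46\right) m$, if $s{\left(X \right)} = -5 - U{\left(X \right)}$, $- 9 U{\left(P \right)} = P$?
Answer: $0$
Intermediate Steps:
$U{\left(P \right)} = - \frac{P}{9}$
$s{\left(X \right)} = -5 + \frac{X}{9}$ ($s{\left(X \right)} = -5 - - \frac{X}{9} = -5 + \frac{X}{9}$)
$m = 98$ ($m = \left(-2\right) \left(-49\right) = 98$)
$G{\left(p \right)} = 0$ ($G{\left(p \right)} = 0 \cdot 3 = 0$)
$G{\left(s{\left(-1 \right)} \right)} \left(33 - 46\right) m = 0 \left(33 - 46\right) 98 = 0 \left(-13\right) 98 = 0 \cdot 98 = 0$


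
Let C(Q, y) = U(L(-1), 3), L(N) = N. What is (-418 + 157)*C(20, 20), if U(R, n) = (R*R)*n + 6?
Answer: -2349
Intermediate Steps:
U(R, n) = 6 + n*R**2 (U(R, n) = R**2*n + 6 = n*R**2 + 6 = 6 + n*R**2)
C(Q, y) = 9 (C(Q, y) = 6 + 3*(-1)**2 = 6 + 3*1 = 6 + 3 = 9)
(-418 + 157)*C(20, 20) = (-418 + 157)*9 = -261*9 = -2349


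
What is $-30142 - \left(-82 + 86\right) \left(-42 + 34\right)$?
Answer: $-30110$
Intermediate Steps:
$-30142 - \left(-82 + 86\right) \left(-42 + 34\right) = -30142 - 4 \left(-8\right) = -30142 - -32 = -30142 + 32 = -30110$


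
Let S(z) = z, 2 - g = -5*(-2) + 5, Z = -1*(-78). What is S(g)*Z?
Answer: -1014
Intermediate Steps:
Z = 78
g = -13 (g = 2 - (-5*(-2) + 5) = 2 - (10 + 5) = 2 - 1*15 = 2 - 15 = -13)
S(g)*Z = -13*78 = -1014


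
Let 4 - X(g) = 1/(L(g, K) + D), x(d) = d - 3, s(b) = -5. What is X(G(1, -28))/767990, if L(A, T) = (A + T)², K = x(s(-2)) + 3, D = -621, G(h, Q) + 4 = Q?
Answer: 2991/574456520 ≈ 5.2067e-6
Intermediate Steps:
G(h, Q) = -4 + Q
x(d) = -3 + d
K = -5 (K = (-3 - 5) + 3 = -8 + 3 = -5)
X(g) = 4 - 1/(-621 + (-5 + g)²) (X(g) = 4 - 1/((g - 5)² - 621) = 4 - 1/((-5 + g)² - 621) = 4 - 1/(-621 + (-5 + g)²))
X(G(1, -28))/767990 = ((-2485 + 4*(-5 + (-4 - 28))²)/(-621 + (-5 + (-4 - 28))²))/767990 = ((-2485 + 4*(-5 - 32)²)/(-621 + (-5 - 32)²))*(1/767990) = ((-2485 + 4*(-37)²)/(-621 + (-37)²))*(1/767990) = ((-2485 + 4*1369)/(-621 + 1369))*(1/767990) = ((-2485 + 5476)/748)*(1/767990) = ((1/748)*2991)*(1/767990) = (2991/748)*(1/767990) = 2991/574456520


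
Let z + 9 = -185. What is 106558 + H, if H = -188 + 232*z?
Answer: 61362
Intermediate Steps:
z = -194 (z = -9 - 185 = -194)
H = -45196 (H = -188 + 232*(-194) = -188 - 45008 = -45196)
106558 + H = 106558 - 45196 = 61362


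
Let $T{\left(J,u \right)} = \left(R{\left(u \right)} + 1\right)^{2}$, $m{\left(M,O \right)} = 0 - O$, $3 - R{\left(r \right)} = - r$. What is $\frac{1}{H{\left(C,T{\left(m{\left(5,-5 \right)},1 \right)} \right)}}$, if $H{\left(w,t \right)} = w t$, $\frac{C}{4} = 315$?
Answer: $\frac{1}{31500} \approx 3.1746 \cdot 10^{-5}$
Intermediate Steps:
$R{\left(r \right)} = 3 + r$ ($R{\left(r \right)} = 3 - - r = 3 + r$)
$m{\left(M,O \right)} = - O$
$C = 1260$ ($C = 4 \cdot 315 = 1260$)
$T{\left(J,u \right)} = \left(4 + u\right)^{2}$ ($T{\left(J,u \right)} = \left(\left(3 + u\right) + 1\right)^{2} = \left(4 + u\right)^{2}$)
$H{\left(w,t \right)} = t w$
$\frac{1}{H{\left(C,T{\left(m{\left(5,-5 \right)},1 \right)} \right)}} = \frac{1}{\left(4 + 1\right)^{2} \cdot 1260} = \frac{1}{5^{2} \cdot 1260} = \frac{1}{25 \cdot 1260} = \frac{1}{31500}$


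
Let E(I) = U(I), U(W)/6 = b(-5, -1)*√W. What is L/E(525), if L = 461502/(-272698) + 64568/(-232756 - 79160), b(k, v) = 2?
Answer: -20194677787*√21/13396771925460 ≈ -0.0069079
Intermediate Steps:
L = -20194677787/10632358671 (L = 461502*(-1/272698) + 64568/(-311916) = -230751/136349 + 64568*(-1/311916) = -230751/136349 - 16142/77979 = -20194677787/10632358671 ≈ -1.8994)
U(W) = 12*√W (U(W) = 6*(2*√W) = 12*√W)
E(I) = 12*√I
L/E(525) = -20194677787*√21/1260/10632358671 = -20194677787*√21/13396771925460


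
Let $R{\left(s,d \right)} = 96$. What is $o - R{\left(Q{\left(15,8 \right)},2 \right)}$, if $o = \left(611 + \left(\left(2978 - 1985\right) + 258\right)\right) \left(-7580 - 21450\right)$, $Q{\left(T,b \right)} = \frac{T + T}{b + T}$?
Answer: $-54053956$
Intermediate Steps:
$Q{\left(T,b \right)} = \frac{2 T}{T + b}$
$o = -54053860$ ($o = \left(611 + \left(993 + 258\right)\right) \left(-29030\right) = \left(611 + 1251\right) \left(-29030\right) = 1862 \left(-29030\right) = -54053860$)
$o - R{\left(Q{\left(15,8 \right)},2 \right)} = -54053860 - 96 = -54053956$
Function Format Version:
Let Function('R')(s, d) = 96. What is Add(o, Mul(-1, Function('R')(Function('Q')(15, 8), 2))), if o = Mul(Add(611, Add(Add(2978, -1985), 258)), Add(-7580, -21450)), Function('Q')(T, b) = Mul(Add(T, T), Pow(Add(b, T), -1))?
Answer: -54053956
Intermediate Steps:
Function('Q')(T, b) = Mul(2, T, Pow(Add(T, b), -1)) (Function('Q')(T, b) = Mul(Mul(2, T), Pow(Add(T, b), -1)) = Mul(2, T, Pow(Add(T, b), -1)))
o = -54053860 (o = Mul(Add(611, Add(993, 258)), -29030) = Mul(Add(611, 1251), -29030) = Mul(1862, -29030) = -54053860)
Add(o, Mul(-1, Function('R')(Function('Q')(15, 8), 2))) = Add(-54053860, Mul(-1, 96)) = Add(-54053860, -96) = -54053956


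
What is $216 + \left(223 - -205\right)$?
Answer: $644$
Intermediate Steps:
$216 + \left(223 - -205\right) = 216 + \left(223 + 205\right) = 216 + 428 = 644$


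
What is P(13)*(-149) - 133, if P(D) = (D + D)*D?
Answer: -50495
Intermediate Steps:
P(D) = 2*D² (P(D) = (2*D)*D = 2*D²)
P(13)*(-149) - 133 = (2*13²)*(-149) - 133 = (2*169)*(-149) - 133 = 338*(-149) - 133 = -50362 - 133 = -50495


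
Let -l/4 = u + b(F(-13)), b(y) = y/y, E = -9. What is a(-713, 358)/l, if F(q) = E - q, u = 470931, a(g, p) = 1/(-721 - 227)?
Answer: 1/1785774144 ≈ 5.5998e-10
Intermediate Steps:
a(g, p) = -1/948 (a(g, p) = 1/(-948) = -1/948)
F(q) = -9 - q
b(y) = 1
l = -1883728 (l = -4*(470931 + 1) = -4*470932 = -1883728)
a(-713, 358)/l = -1/948/(-1883728) = -1/948*(-1/1883728) = 1/1785774144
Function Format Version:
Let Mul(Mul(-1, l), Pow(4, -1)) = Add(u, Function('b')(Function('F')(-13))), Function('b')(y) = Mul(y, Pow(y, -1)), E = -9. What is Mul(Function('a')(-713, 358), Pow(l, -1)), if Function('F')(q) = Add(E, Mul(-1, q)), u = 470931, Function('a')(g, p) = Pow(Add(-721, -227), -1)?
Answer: Rational(1, 1785774144) ≈ 5.5998e-10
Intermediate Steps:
Function('a')(g, p) = Rational(-1, 948) (Function('a')(g, p) = Pow(-948, -1) = Rational(-1, 948))
Function('F')(q) = Add(-9, Mul(-1, q))
Function('b')(y) = 1
l = -1883728 (l = Mul(-4, Add(470931, 1)) = Mul(-4, 470932) = -1883728)
Mul(Function('a')(-713, 358), Pow(l, -1)) = Mul(Rational(-1, 948), Pow(-1883728, -1)) = Mul(Rational(-1, 948), Rational(-1, 1883728)) = Rational(1, 1785774144)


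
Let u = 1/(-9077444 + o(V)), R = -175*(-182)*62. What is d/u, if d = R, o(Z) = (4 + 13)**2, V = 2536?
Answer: -17924657978500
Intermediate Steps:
o(Z) = 289 (o(Z) = 17**2 = 289)
R = 1974700 (R = 31850*62 = 1974700)
u = -1/9077155 (u = 1/(-9077444 + 289) = 1/(-9077155) = -1/9077155 ≈ -1.1017e-7)
d = 1974700
d/u = 1974700/(-1/9077155) = 1974700*(-9077155) = -17924657978500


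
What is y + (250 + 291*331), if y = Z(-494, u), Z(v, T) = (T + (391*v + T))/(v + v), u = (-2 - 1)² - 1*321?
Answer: 3677151/38 ≈ 96767.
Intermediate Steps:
u = -312 (u = (-3)² - 321 = 9 - 321 = -312)
Z(v, T) = (2*T + 391*v)/(2*v) (Z(v, T) = (T + (T + 391*v))/((2*v)) = (2*T + 391*v)*(1/(2*v)) = (2*T + 391*v)/(2*v))
y = 7453/38 (y = 391/2 - 312/(-494) = 391/2 - 312*(-1/494) = 391/2 + 12/19 = 7453/38 ≈ 196.13)
y + (250 + 291*331) = 7453/38 + (250 + 291*331) = 7453/38 + (250 + 96321) = 7453/38 + 96571 = 3677151/38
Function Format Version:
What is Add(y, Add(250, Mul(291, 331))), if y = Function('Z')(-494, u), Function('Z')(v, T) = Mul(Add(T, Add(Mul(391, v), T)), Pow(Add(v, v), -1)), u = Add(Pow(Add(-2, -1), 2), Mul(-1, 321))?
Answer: Rational(3677151, 38) ≈ 96767.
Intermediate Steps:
u = -312 (u = Add(Pow(-3, 2), -321) = Add(9, -321) = -312)
Function('Z')(v, T) = Mul(Rational(1, 2), Pow(v, -1), Add(Mul(2, T), Mul(391, v))) (Function('Z')(v, T) = Mul(Add(T, Add(T, Mul(391, v))), Pow(Mul(2, v), -1)) = Mul(Add(Mul(2, T), Mul(391, v)), Mul(Rational(1, 2), Pow(v, -1))) = Mul(Rational(1, 2), Pow(v, -1), Add(Mul(2, T), Mul(391, v))))
y = Rational(7453, 38) (y = Add(Rational(391, 2), Mul(-312, Pow(-494, -1))) = Add(Rational(391, 2), Mul(-312, Rational(-1, 494))) = Add(Rational(391, 2), Rational(12, 19)) = Rational(7453, 38) ≈ 196.13)
Add(y, Add(250, Mul(291, 331))) = Add(Rational(7453, 38), Add(250, Mul(291, 331))) = Add(Rational(7453, 38), Add(250, 96321)) = Add(Rational(7453, 38), 96571) = Rational(3677151, 38)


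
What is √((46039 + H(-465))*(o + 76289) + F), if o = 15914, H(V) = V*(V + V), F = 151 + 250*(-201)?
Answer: 8*√689344862 ≈ 2.1004e+5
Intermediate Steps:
F = -50099 (F = 151 - 50250 = -50099)
H(V) = 2*V² (H(V) = V*(2*V) = 2*V²)
√((46039 + H(-465))*(o + 76289) + F) = √((46039 + 2*(-465)²)*(15914 + 76289) - 50099) = √((46039 + 2*216225)*92203 - 50099) = √((46039 + 432450)*92203 - 50099) = √(478489*92203 - 50099) = √(44118121267 - 50099) = √44118071168 = 8*√689344862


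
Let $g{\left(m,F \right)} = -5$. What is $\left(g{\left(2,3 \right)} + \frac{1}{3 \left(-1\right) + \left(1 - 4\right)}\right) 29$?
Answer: $- \frac{899}{6} \approx -149.83$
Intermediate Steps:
$\left(g{\left(2,3 \right)} + \frac{1}{3 \left(-1\right) + \left(1 - 4\right)}\right) 29 = \left(-5 + \frac{1}{3 \left(-1\right) + \left(1 - 4\right)}\right) 29 = \left(-5 + \frac{1}{-3 - 3}\right) 29 = \left(-5 + \frac{1}{-6}\right) 29 = \left(-5 - \frac{1}{6}\right) 29 = \left(- \frac{31}{6}\right) 29 = - \frac{899}{6}$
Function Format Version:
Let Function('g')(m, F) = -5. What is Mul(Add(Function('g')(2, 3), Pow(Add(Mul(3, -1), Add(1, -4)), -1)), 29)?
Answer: Rational(-899, 6) ≈ -149.83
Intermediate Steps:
Mul(Add(Function('g')(2, 3), Pow(Add(Mul(3, -1), Add(1, -4)), -1)), 29) = Mul(Add(-5, Pow(Add(Mul(3, -1), Add(1, -4)), -1)), 29) = Mul(Add(-5, Pow(Add(-3, -3), -1)), 29) = Mul(Add(-5, Pow(-6, -1)), 29) = Mul(Add(-5, Rational(-1, 6)), 29) = Mul(Rational(-31, 6), 29) = Rational(-899, 6)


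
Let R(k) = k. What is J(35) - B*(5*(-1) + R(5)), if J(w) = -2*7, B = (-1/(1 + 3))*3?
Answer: -14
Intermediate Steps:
B = -¾ (B = (-1/4)*3 = ((¼)*(-1))*3 = -¼*3 = -¾ ≈ -0.75000)
J(w) = -14
J(35) - B*(5*(-1) + R(5)) = -14 - (-3)*(5*(-1) + 5)/4 = -14 - (-3)*(-5 + 5)/4 = -14 - (-3)*0/4 = -14 - 1*0 = -14 + 0 = -14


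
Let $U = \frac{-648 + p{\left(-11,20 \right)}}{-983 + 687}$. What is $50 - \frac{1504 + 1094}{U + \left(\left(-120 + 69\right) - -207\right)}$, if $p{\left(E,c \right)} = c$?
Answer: $\frac{392798}{11701} \approx 33.57$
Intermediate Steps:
$U = \frac{157}{74}$ ($U = \frac{-648 + 20}{-983 + 687} = - \frac{628}{-296} = \left(-628\right) \left(- \frac{1}{296}\right) = \frac{157}{74} \approx 2.1216$)
$50 - \frac{1504 + 1094}{U + \left(\left(-120 + 69\right) - -207\right)} = 50 - \frac{1504 + 1094}{\frac{157}{74} + \left(\left(-120 + 69\right) - -207\right)} = 50 - \frac{2598}{\frac{157}{74} + \left(-51 + 207\right)} = 50 - \frac{2598}{\frac{157}{74} + 156} = 50 - \frac{2598}{\frac{11701}{74}} = 50 - 2598 \cdot \frac{74}{11701} = 50 - \frac{192252}{11701} = \frac{392798}{11701}$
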